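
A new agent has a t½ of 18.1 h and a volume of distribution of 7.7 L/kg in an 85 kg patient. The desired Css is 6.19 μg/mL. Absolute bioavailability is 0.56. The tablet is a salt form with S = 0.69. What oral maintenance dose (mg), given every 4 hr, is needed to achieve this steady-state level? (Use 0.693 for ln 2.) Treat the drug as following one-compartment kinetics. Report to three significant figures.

Vd(total) = 85 kg × 7.7 L/kg = 654.5 L
CL = 0.693 × Vd / t½ = 0.693 × 654.5 / 18.1 = 25.06 L/h
D = CL × Css × τ / F / S = 25.06 × 6.19 × 4 / 0.56 / 0.69 = 1606 mg

1610 mg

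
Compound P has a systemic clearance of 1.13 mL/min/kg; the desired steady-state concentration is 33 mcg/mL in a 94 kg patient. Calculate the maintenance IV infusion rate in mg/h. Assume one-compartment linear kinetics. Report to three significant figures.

210 mg/h

CL = 1.13 mL/min/kg × 94 kg = 106.2 mL/min = 106.2 × 60/1000 = 6.372 L/h
At steady state, infusion rate equals elimination rate: rate in = CL × Css.
Rate = CL × Css = 6.372 × 33 = 210.3 mg/h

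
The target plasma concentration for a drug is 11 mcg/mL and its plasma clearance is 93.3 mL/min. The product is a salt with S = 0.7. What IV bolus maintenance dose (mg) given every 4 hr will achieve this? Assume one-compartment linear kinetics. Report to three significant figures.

352 mg

CL = 93.3 mL/min = 93.3 × 0.06 = 5.598 L/h
At steady state, dose per interval replaces the amount cleared in that interval: S·D/τ = CL·Css.
D = CL × Css × τ / S = 5.598 × 11 × 4 / 0.7 = 351.9 mg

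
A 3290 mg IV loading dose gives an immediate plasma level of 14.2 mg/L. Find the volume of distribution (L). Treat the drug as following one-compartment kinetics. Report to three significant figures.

232 L

Immediately after an IV bolus, C₀ = Dose / Vd, so Vd = Dose / C₀.
Vd = 3290 / 14.2 = 231.7 L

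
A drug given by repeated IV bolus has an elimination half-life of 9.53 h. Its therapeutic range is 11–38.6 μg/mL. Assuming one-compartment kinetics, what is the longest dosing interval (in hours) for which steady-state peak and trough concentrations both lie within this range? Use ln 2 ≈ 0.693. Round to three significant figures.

17.3 h

k = 0.693 / t½ = 0.693 / 9.53 = 0.07272 h⁻¹
Between IV bolus doses, concentration decays as C = C₀·e^(−kτ), so C_peak/C_trough = e^(kτ).
τ_max = ln(C_peak/C_trough) / k = ln(38.6/11) / 0.07272 = 1.255 / 0.07272 = 17.26 h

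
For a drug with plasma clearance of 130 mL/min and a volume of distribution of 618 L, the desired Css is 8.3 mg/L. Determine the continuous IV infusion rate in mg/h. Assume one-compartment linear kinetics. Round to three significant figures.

CL = 130 mL/min × 60/1000 = 7.800 L/h
Rate = CL × Css = 7.800 × 8.3 = 64.74 mg/h

64.7 mg/h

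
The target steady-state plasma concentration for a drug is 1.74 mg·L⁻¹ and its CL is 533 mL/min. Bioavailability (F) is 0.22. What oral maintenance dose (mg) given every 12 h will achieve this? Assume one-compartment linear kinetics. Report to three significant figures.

3040 mg

Convert clearance: 533 mL/min × 60 min/h ÷ 1000 mL/L = 31.98 L/h
At steady state, dose per interval replaces the amount cleared in that interval: F·D/τ = CL·Css.
D = CL × Css × τ / F = 31.98 × 1.74 × 12 / 0.22 = 3035 mg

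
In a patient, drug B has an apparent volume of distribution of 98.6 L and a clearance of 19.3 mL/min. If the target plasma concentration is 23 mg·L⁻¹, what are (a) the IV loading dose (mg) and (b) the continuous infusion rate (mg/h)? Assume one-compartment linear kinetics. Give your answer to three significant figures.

(a) 2270 mg; (b) 26.6 mg/h

Loading: fill Vd to C_target → 98.60 L × 23 mg/L = 2268 mg
CL = 19.3 mL/min × 60/1000 = 1.158 L/h
Infusion rate = 1.158 L/h × 23 mg/L = 26.63 mg/h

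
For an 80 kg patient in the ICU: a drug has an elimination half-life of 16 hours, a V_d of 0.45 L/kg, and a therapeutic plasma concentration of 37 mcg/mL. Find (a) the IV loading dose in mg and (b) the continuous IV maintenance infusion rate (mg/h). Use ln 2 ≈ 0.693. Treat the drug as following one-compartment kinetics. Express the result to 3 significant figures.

(a) 1330 mg; (b) 57.7 mg/h

Total Vd = 0.45 × 80 = 36.00 L
LD = Vd × C = 36.00 × 37 = 1332 mg
CL = 0.693 × Vd / t½ = 0.693 × 36.00 / 16 = 1.559 L/h
Infusion rate = CL × Css = 1.559 × 37 = 57.68 mg/h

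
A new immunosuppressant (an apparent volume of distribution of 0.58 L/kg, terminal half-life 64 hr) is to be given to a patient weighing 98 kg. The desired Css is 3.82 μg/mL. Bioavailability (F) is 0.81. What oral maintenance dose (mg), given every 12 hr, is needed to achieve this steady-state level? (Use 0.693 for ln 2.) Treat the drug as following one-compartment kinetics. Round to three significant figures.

34.8 mg

Vd = 0.58 L/kg × 98 kg = 56.84 L
k = 0.693/64 = 0.01083 h⁻¹, so CL = k·Vd = 0.01083 × 56.84 = 0.6156 L/h
D = CL × Css × τ / F = 0.6156 × 3.82 × 12 / 0.81 = 34.84 mg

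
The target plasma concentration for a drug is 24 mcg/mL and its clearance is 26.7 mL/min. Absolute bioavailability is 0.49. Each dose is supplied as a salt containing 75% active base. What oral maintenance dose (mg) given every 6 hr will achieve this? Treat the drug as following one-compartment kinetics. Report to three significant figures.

CL = 26.7 mL/min × 60/1000 = 1.602 L/h
D = CL × Css × τ / F / S = 1.602 × 24 × 6 / 0.49 / 0.75 = 627.7 mg

628 mg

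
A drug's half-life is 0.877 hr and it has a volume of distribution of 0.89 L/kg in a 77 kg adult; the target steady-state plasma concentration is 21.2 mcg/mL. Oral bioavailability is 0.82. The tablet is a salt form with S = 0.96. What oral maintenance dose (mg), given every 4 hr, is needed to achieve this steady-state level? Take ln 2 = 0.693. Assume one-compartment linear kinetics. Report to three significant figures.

5830 mg

Vd = 0.89 L/kg × 77 kg = 68.53 L
k = 0.693/0.877 = 0.7902 h⁻¹, so CL = k·Vd = 0.7902 × 68.53 = 54.15 L/h
D = CL × Css × τ / F / S = 54.15 × 21.2 × 4 / 0.82 / 0.96 = 5833 mg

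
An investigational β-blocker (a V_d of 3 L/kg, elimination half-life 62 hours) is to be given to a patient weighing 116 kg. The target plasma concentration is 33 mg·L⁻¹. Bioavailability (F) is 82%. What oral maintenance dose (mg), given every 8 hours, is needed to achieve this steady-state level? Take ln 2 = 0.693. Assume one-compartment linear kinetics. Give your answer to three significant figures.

1250 mg

Total Vd = 3 × 116 = 348.0 L
k = 0.693/62 = 0.01118 h⁻¹, so CL = k·Vd = 0.01118 × 348.0 = 3.891 L/h
D = CL × Css × τ / F = 3.891 × 33 × 8 / 0.82 = 1253 mg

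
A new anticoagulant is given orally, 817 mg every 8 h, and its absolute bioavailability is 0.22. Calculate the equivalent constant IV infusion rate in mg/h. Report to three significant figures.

22.5 mg/h

Equivalent systemic input: infusion rate = F·D/τ.
Rate = 0.22 × 817 / 8 = 22.47 mg/h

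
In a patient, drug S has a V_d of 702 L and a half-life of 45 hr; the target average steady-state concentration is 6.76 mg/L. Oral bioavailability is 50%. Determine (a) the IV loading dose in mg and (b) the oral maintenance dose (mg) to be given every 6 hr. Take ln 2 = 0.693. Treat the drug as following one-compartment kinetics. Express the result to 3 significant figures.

LD = Vd × C = 702.0 × 6.76 = 4746 mg
CL = 0.693 × Vd / t½ = 0.693 × 702.0 / 45 = 10.81 L/h
D = CL × Css × τ / F = 10.81 × 6.76 × 6 / 0.5 = 876.9 mg

(a) 4750 mg; (b) 877 mg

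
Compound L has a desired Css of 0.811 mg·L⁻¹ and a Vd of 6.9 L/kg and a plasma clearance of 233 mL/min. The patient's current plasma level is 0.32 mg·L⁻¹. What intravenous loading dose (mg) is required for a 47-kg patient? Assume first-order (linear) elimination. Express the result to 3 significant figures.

159 mg

Total Vd = 6.9 × 47 = 324.3 L
Concentration deficit ΔC = 0.811 − 0.32 = 0.4910 mg/L
LD = Vd × ΔC = 324.3 × 0.4910 = 159.2 mg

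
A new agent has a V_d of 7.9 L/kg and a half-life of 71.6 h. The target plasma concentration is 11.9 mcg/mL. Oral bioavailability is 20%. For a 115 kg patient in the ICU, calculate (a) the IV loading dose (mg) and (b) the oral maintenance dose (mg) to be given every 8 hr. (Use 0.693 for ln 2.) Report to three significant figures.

(a) 10800 mg; (b) 4190 mg

Vd(total) = 115 kg × 7.9 L/kg = 908.5 L
LD = Vd × C = 908.5 × 11.9 = 10810 mg
CL = 0.693 × Vd / t½ = 0.693 × 908.5 / 71.6 = 8.793 L/h
D = CL × Css × τ / F = 8.793 × 11.9 × 8 / 0.2 = 4185 mg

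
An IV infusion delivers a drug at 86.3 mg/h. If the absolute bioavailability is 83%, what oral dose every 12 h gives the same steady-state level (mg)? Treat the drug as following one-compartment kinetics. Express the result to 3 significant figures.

To maintain the same Css, the systemic dosing rate must be unchanged: F·D/τ = infusion rate.
D = rate × τ / F = 86.3 × 12 / 0.83 = 1248 mg

1250 mg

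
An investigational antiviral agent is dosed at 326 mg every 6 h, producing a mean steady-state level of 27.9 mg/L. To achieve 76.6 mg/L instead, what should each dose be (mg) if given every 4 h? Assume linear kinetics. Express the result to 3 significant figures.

For first-order elimination, Css ∝ F·D/(CL·τ); F and CL are unchanged, so Css ∝ D/τ.
D₂ = D₁ × (Css,target / Css,current) × (τ₂/τ₁) = 326 × (76.6/27.9) × (4/6) = 596.7 mg

597 mg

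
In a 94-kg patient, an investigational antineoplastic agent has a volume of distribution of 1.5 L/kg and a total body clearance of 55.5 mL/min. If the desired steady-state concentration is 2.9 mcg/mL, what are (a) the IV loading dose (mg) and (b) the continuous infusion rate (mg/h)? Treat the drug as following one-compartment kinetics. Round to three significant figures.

(a) 409 mg; (b) 9.66 mg/h

Vd = 1.5 L/kg × 94 kg = 141.0 L
Loading: fill Vd to C_target → 141.0 L × 2.9 mg/L = 408.9 mg
CL = 55.5 mL/min = 55.5 × 0.06 = 3.330 L/h
Maintenance infusion rate = CL × Css = 3.330 × 2.9 = 9.657 mg/h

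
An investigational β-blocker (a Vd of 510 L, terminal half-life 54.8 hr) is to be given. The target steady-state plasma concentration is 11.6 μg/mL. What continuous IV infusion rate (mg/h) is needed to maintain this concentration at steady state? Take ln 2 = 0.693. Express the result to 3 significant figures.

74.8 mg/h

CL = 0.693 × Vd / t½ = 0.693 × 510.0 / 54.8 = 6.449 L/h
Infusion rate = CL × Css = 6.449 × 11.6 = 74.81 mg/h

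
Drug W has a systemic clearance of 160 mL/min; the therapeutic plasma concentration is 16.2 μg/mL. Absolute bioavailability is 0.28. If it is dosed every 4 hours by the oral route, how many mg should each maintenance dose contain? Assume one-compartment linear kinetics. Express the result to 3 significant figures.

CL = 160 mL/min × 60/1000 = 9.600 L/h
D = CL × Css × τ / F = 9.600 × 16.2 × 4 / 0.28 = 2222 mg

2220 mg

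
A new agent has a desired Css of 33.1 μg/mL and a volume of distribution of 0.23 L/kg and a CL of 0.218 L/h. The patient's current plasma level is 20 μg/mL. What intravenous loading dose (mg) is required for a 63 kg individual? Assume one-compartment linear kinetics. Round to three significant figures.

190 mg

Total Vd = 0.23 × 63 = 14.49 L
The loading dose fills Vd to the target concentration; clearance is irrelevant here.
Concentration deficit ΔC = 33.1 − 20 = 13.10 mg/L
LD = Vd × ΔC = 14.49 × 13.10 = 189.8 mg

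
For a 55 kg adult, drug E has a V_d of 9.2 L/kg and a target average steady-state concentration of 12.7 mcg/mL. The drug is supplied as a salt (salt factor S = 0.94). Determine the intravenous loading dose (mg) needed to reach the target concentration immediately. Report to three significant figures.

6840 mg

Vd(total) = 55 kg × 9.2 L/kg = 506.0 L
LD = Vd × C / S = 506.0 × 12.70 / 0.94 = 6836 mg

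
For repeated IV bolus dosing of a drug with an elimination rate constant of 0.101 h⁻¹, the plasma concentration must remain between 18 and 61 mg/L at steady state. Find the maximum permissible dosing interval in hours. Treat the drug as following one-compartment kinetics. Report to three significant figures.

Between IV bolus doses, concentration decays as C = C₀·e^(−kτ), so C_peak/C_trough = e^(kτ).
τ_max = ln(C_peak/C_trough) / k = ln(61/18) / 0.1010 = 1.221 / 0.1010 = 12.09 h

12.1 h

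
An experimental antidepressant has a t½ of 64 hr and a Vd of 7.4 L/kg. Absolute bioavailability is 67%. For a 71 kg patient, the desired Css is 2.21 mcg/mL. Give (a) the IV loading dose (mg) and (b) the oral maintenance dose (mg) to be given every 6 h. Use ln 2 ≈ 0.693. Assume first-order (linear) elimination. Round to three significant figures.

Total Vd = 7.4 × 71 = 525.4 L
LD = Vd × C = 525.4 × 2.21 = 1161 mg
CL = 0.693 × Vd / t½ = 0.693 × 525.4 / 64 = 5.689 L/h
D = CL × Css × τ / F = 5.689 × 2.21 × 6 / 0.67 = 112.6 mg

(a) 1160 mg; (b) 113 mg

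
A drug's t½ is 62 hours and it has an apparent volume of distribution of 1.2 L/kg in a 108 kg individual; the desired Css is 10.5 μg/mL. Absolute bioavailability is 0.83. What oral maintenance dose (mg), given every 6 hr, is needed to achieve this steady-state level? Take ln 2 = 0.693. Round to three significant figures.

110 mg

Vd(total) = 108 kg × 1.2 L/kg = 129.6 L
CL = 0.693 × Vd / t½ = 0.693 × 129.6 / 62 = 1.449 L/h
D = CL × Css × τ / F = 1.449 × 10.5 × 6 / 0.83 = 110.0 mg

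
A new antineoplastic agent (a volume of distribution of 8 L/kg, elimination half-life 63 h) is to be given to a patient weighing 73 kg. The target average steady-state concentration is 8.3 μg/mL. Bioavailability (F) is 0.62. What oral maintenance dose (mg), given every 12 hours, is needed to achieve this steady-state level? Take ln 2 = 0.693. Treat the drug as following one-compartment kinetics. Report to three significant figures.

1030 mg

Total Vd = 8 × 73 = 584.0 L
CL = 0.693 × Vd / t½ = 0.693 × 584.0 / 63 = 6.424 L/h
D = CL × Css × τ / F = 6.424 × 8.3 × 12 / 0.62 = 1032 mg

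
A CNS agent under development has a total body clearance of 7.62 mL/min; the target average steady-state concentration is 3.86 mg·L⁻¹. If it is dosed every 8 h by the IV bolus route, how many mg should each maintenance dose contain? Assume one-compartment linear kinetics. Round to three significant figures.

CL = 7.62 mL/min = 7.62 × 0.06 = 0.4572 L/h
D = CL × Css × τ = 0.4572 × 3.86 × 8 = 14.12 mg

14.1 mg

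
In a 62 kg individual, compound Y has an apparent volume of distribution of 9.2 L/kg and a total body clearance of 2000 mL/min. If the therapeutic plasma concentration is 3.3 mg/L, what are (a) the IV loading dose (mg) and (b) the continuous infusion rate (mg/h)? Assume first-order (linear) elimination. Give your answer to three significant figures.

(a) 1880 mg; (b) 396 mg/h

Vd(total) = 62 kg × 9.2 L/kg = 570.4 L
Loading dose = Vd × C = 570.4 × 3.3 = 1882 mg
CL = 2000 mL/min = 2000 × 0.06 = 120.0 L/h
Infusion rate = 120.0 L/h × 3.3 mg/L = 396.0 mg/h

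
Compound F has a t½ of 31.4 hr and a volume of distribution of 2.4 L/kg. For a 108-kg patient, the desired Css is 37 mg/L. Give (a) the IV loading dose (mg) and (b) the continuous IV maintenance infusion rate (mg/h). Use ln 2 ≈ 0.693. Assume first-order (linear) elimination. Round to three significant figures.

(a) 9590 mg; (b) 212 mg/h

Total Vd = 2.4 × 108 = 259.2 L
LD = Vd × C = 259.2 × 37 = 9590 mg
CL = 0.693 × Vd / t½ = 0.693 × 259.2 / 31.4 = 5.721 L/h
Infusion rate = CL × Css = 5.721 × 37 = 211.7 mg/h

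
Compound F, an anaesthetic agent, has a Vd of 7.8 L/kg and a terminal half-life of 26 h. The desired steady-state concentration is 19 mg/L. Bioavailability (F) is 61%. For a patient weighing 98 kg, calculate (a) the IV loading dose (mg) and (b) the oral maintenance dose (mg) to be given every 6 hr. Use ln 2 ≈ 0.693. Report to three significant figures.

Vd(total) = 98 kg × 7.8 L/kg = 764.4 L
LD = Vd × C = 764.4 × 19 = 14520 mg
CL = 0.693 × Vd / t½ = 0.693 × 764.4 / 26 = 20.37 L/h
D = CL × Css × τ / F = 20.37 × 19 × 6 / 0.61 = 3807 mg

(a) 14500 mg; (b) 3810 mg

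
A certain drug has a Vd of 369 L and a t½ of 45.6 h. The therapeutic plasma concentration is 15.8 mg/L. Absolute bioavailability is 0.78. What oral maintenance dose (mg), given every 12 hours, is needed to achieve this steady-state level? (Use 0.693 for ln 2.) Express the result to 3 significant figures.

1360 mg

k = 0.693/45.6 = 0.01520 h⁻¹, so CL = k·Vd = 0.01520 × 369.0 = 5.609 L/h
D = CL × Css × τ / F = 5.609 × 15.8 × 12 / 0.78 = 1363 mg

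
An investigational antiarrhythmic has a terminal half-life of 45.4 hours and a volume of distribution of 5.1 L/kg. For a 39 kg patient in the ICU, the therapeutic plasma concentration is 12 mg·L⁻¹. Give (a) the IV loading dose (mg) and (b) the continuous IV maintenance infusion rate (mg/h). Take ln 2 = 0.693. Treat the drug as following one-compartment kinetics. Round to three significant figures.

Total Vd = 5.1 × 39 = 198.9 L
LD = Vd × C = 198.9 × 12 = 2387 mg
CL = 0.693 × Vd / t½ = 0.693 × 198.9 / 45.4 = 3.036 L/h
Infusion rate = CL × Css = 3.036 × 12 = 36.43 mg/h

(a) 2390 mg; (b) 36.4 mg/h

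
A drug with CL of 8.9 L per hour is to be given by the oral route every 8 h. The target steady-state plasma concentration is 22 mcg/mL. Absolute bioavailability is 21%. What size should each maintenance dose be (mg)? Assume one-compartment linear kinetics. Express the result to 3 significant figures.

7460 mg

At steady state, dose per interval replaces the amount cleared in that interval: F·D/τ = CL·Css.
D = CL × Css × τ / F = 8.900 × 22 × 8 / 0.21 = 7459 mg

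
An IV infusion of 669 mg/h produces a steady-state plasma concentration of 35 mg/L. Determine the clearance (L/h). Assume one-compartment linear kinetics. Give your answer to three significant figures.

At steady state, infusion rate = CL × Css, so CL = rate / Css.
CL = 669 / 35 = 19.11 L/h

19.1 L/h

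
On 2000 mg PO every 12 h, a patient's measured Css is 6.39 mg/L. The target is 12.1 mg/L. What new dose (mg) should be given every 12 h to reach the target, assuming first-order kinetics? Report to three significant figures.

3790 mg

With linear kinetics, Css is proportional to dose rate (D/τ) at fixed clearance.
D₂ = D₁ × (Css,target / Css,current) = 2000 × 12.1/6.39 = 3787 mg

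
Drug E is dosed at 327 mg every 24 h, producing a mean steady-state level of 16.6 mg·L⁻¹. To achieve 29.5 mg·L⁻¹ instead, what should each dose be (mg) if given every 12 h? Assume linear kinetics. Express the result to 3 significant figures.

291 mg

With linear kinetics, Css is proportional to dose rate (D/τ) at fixed clearance.
D₂ = D₁ × (Css,target / Css,current) × (τ₂/τ₁) = 327 × (29.5/16.6) × (12/24) = 290.6 mg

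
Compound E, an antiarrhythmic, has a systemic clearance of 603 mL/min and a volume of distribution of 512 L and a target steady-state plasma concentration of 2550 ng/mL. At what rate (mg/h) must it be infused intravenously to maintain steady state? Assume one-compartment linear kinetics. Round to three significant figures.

CL = 603 mL/min × 60/1000 = 36.18 L/h
C = 2550 ng/mL = 2.550 mg/L
Infusion rate = CL · Css = 36.18 L/h × 2.55 mg/L = 92.26 mg/h

92.3 mg/h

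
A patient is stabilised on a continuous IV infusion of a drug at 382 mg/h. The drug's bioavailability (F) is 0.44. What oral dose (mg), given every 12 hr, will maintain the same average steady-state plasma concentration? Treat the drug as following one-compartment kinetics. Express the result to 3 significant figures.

10400 mg

To maintain the same Css, the systemic dosing rate must be unchanged: F·D/τ = infusion rate.
D = rate × τ / F = 382 × 12 / 0.44 = 10420 mg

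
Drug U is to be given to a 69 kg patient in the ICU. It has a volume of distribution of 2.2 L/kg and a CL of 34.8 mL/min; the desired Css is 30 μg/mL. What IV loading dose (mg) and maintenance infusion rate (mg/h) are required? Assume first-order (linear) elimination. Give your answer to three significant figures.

(a) 4550 mg; (b) 62.6 mg/h

Vd(total) = 69 kg × 2.2 L/kg = 151.8 L
LD = Vd · C_target = 151.8 × 30 = 4554 mg
CL = 34.8 mL/min = 34.8 × 0.06 = 2.088 L/h
Maintenance: replace elimination → rate = CL × Css = 2.088 × 30 = 62.64 mg/h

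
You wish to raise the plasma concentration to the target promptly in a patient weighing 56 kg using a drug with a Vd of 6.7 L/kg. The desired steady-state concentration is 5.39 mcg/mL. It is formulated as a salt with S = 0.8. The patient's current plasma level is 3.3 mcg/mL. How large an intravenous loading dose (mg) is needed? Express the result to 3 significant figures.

Vd = 6.7 L/kg × 56 kg = 375.2 L
Concentration deficit ΔC = 5.39 − 3.3 = 2.090 mg/L
LD = Vd × ΔC / S = 375.2 × 2.090 / 0.8 = 980.2 mg

980 mg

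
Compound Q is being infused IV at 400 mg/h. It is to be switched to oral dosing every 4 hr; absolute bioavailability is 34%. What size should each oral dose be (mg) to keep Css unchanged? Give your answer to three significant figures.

To maintain the same Css, the systemic dosing rate must be unchanged: F·D/τ = infusion rate.
D = rate × τ / F = 400 × 4 / 0.34 = 4706 mg

4710 mg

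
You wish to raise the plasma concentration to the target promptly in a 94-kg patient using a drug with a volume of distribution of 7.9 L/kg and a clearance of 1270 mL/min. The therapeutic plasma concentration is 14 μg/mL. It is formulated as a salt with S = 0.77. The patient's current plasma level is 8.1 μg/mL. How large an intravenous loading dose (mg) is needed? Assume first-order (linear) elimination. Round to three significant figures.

5690 mg

Vd = 7.9 L/kg × 94 kg = 742.6 L
Concentration deficit ΔC = 14 − 8.1 = 5.900 mg/L
LD = Vd × ΔC / S = 742.6 × 5.900 / 0.77 = 5690 mg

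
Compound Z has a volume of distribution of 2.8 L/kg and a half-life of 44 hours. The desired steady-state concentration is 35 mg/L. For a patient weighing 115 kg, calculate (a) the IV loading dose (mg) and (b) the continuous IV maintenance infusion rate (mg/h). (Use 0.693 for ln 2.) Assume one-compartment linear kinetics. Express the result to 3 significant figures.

(a) 11300 mg; (b) 178 mg/h

Vd(total) = 115 kg × 2.8 L/kg = 322.0 L
LD = Vd × C = 322.0 × 35 = 11270 mg
CL = 0.693 × Vd / t½ = 0.693 × 322.0 / 44 = 5.072 L/h
Infusion rate = CL × Css = 5.072 × 35 = 177.5 mg/h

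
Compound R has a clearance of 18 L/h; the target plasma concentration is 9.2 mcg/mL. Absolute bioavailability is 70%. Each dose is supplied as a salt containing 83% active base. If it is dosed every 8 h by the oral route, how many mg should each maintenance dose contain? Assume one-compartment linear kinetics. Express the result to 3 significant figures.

D = CL × Css × τ / F / S = 18.00 × 9.2 × 8 / 0.7 / 0.83 = 2280 mg

2280 mg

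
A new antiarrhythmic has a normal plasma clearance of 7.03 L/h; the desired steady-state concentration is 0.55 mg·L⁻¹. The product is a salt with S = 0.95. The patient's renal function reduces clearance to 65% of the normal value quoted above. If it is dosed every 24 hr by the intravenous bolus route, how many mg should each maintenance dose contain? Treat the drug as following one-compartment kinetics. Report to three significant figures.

Patient clearance = 0.65 × 7.030 = 4.570 L/h
At steady state, dose per interval replaces the amount cleared in that interval: S·D/τ = CL·Css.
D = CL × Css × τ / S = 4.570 × 0.55 × 24 / 0.95 = 63.50 mg

63.5 mg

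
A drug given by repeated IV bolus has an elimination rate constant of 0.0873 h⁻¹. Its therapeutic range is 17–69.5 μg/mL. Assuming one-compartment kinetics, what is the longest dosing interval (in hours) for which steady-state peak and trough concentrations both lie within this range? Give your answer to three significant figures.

Between IV bolus doses, concentration decays as C = C₀·e^(−kτ), so C_peak/C_trough = e^(kτ).
τ_max = ln(C_peak/C_trough) / k = ln(69.5/17) / 0.08730 = 1.408 / 0.08730 = 16.13 h

16.1 h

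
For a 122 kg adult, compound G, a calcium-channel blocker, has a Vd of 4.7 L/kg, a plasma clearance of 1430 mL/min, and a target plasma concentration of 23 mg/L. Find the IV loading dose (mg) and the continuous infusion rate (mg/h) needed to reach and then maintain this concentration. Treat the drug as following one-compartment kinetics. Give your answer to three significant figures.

Vd = 4.7 L/kg × 122 kg = 573.4 L
Loading dose = Vd × C = 573.4 × 23 = 13190 mg
CL = 1430 mL/min = 1430 × 0.06 = 85.80 L/h
Maintenance infusion rate = CL × Css = 85.80 × 23 = 1973 mg/h

(a) 13200 mg; (b) 1970 mg/h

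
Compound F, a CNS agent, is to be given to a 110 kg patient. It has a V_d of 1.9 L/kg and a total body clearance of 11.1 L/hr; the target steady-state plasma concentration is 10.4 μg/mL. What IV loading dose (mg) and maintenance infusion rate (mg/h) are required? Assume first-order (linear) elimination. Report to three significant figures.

(a) 2170 mg; (b) 115 mg/h

Vd(total) = 110 kg × 1.9 L/kg = 209.0 L
Loading: fill Vd to C_target → 209.0 L × 10.4 mg/L = 2174 mg
Infusion rate = 11.10 L/h × 10.4 mg/L = 115.4 mg/h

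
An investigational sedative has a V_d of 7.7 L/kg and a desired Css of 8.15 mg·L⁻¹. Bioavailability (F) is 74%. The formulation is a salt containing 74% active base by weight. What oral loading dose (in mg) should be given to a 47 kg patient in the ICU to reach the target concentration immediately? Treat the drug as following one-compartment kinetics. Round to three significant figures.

5390 mg

Vd(total) = 47 kg × 7.7 L/kg = 361.9 L
LD = Vd × C / F / S = 361.9 × 8.150 / 0.74 / 0.74 = 5386 mg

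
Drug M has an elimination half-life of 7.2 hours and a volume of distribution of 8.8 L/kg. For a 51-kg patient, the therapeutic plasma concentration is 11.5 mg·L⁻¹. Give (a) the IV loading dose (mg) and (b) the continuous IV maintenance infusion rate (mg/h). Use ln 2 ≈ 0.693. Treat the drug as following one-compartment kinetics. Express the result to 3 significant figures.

(a) 5160 mg; (b) 497 mg/h

Vd = 8.8 L/kg × 51 kg = 448.8 L
LD = Vd × C = 448.8 × 11.5 = 5161 mg
CL = 0.693 × Vd / t½ = 0.693 × 448.8 / 7.2 = 43.20 L/h
Infusion rate = CL × Css = 43.20 × 11.5 = 496.8 mg/h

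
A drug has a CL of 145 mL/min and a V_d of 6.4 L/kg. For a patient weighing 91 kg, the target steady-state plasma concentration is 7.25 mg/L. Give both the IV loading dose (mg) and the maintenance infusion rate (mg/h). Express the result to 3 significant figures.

Vd(total) = 91 kg × 6.4 L/kg = 582.4 L
LD = Vd · C_target = 582.4 × 7.25 = 4222 mg
CL = 145 mL/min = 145 × 0.06 = 8.700 L/h
Maintenance: replace elimination → rate = CL × Css = 8.700 × 7.25 = 63.08 mg/h

(a) 4220 mg; (b) 63.1 mg/h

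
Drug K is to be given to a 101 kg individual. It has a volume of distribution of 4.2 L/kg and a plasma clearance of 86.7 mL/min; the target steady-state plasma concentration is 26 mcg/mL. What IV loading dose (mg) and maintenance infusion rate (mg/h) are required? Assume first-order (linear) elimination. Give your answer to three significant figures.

(a) 11000 mg; (b) 135 mg/h

Total Vd = 4.2 × 101 = 424.2 L
Loading dose = Vd × C = 424.2 × 26 = 11030 mg
Convert clearance: 86.7 mL/min × 60 min/h ÷ 1000 mL/L = 5.202 L/h
Maintenance: replace elimination → rate = CL × Css = 5.202 × 26 = 135.3 mg/h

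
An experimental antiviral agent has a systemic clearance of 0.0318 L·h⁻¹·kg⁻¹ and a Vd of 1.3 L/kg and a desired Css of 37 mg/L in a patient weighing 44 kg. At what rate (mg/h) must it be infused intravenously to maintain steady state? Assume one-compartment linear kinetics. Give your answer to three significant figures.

CL = 0.0318 L·h⁻¹·kg⁻¹ × 44 kg = 1.399 L/h
At steady state, infusion rate equals elimination rate: rate in = CL × Css.
R₀ = 1.399 × 37 = 51.76 mg/h

51.8 mg/h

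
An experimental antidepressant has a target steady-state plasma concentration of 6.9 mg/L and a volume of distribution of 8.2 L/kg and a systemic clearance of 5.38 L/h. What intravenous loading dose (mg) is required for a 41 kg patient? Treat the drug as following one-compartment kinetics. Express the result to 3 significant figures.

2320 mg

Vd = 8.2 L/kg × 41 kg = 336.2 L
LD = Vd × C = 336.2 × 6.900 = 2320 mg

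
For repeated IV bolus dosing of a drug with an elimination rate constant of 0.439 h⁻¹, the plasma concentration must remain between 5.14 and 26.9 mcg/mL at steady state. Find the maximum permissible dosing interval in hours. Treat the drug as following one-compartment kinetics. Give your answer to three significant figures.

3.77 h

Between IV bolus doses, concentration decays as C = C₀·e^(−kτ), so C_peak/C_trough = e^(kτ).
τ_max = ln(C_peak/C_trough) / k = ln(26.9/5.14) / 0.4390 = 1.655 / 0.4390 = 3.770 h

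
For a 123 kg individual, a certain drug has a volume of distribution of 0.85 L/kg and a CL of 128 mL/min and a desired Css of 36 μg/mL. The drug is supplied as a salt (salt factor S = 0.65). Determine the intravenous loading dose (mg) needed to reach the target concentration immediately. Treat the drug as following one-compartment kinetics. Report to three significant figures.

5790 mg

Vd(total) = 123 kg × 0.85 L/kg = 104.6 L
LD = Vd × C / S = 104.6 × 36.00 / 0.65 = 5793 mg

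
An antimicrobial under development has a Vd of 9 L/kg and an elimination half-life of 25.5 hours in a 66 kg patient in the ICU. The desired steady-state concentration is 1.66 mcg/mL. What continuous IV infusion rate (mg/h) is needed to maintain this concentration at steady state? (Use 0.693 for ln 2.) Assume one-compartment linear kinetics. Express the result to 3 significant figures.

26.8 mg/h

Total Vd = 9 × 66 = 594.0 L
k = 0.693/25.5 = 0.02718 h⁻¹, so CL = k·Vd = 0.02718 × 594.0 = 16.14 L/h
Infusion rate = CL × Css = 16.14 × 1.66 = 26.79 mg/h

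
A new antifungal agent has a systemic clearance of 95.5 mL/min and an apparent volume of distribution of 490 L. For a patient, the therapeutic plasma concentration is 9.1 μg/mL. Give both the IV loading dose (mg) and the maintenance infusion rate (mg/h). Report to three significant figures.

Loading: fill Vd to C_target → 490.0 L × 9.1 mg/L = 4459 mg
CL = 95.5 mL/min × 60/1000 = 5.730 L/h
Maintenance infusion rate = CL × Css = 5.730 × 9.1 = 52.14 mg/h

(a) 4460 mg; (b) 52.1 mg/h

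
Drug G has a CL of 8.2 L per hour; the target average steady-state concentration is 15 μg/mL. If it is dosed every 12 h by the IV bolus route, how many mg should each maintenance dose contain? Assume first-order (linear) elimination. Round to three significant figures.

At steady state, dose per interval replaces the amount cleared in that interval: D/τ = CL·Css.
D = CL × Css × τ = 8.200 × 15 × 12 = 1476 mg

1480 mg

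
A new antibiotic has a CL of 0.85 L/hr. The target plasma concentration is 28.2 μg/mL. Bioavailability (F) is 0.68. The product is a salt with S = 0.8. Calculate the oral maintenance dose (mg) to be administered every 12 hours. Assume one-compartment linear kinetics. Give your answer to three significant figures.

D = CL × Css × τ / F / S = 0.8500 × 28.2 × 12 / 0.68 / 0.8 = 528.8 mg

529 mg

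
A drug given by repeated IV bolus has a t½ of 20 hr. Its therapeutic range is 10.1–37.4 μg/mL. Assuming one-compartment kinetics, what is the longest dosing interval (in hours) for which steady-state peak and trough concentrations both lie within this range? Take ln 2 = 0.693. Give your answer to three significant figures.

37.8 h

k = 0.693 / t½ = 0.693 / 20 = 0.03465 h⁻¹
Between IV bolus doses, concentration decays as C = C₀·e^(−kτ), so C_peak/C_trough = e^(kτ).
τ_max = ln(C_peak/C_trough) / k = ln(37.4/10.1) / 0.03465 = 1.309 / 0.03465 = 37.78 h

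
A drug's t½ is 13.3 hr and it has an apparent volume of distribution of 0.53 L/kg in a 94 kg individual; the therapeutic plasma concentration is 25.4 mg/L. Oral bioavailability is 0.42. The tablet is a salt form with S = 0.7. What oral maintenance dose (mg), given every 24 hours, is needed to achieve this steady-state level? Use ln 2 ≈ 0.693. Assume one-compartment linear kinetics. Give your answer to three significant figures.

5380 mg

Vd = 0.53 L/kg × 94 kg = 49.82 L
k = 0.693/13.3 = 0.05211 h⁻¹, so CL = k·Vd = 0.05211 × 49.82 = 2.596 L/h
D = CL × Css × τ / F / S = 2.596 × 25.4 × 24 / 0.42 / 0.7 = 5383 mg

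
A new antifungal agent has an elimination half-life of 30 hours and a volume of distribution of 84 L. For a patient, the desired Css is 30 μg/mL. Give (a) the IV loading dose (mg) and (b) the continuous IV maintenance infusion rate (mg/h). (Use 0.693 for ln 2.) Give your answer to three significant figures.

LD = Vd × C = 84.00 × 30 = 2520 mg
CL = 0.693 × Vd / t½ = 0.693 × 84.00 / 30 = 1.940 L/h
Infusion rate = CL × Css = 1.940 × 30 = 58.20 mg/h

(a) 2520 mg; (b) 58.2 mg/h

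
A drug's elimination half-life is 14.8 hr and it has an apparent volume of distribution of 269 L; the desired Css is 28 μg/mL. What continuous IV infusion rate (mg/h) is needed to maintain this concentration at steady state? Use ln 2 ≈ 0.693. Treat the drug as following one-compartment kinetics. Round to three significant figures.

CL = ln 2 · Vd / t½ = 0.693 × 269.0 / 14.8 = 12.60 L/h
Infusion rate = CL × Css = 12.60 × 28 = 352.8 mg/h

353 mg/h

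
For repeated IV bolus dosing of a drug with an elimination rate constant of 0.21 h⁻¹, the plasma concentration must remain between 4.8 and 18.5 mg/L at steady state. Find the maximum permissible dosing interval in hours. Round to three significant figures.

Between IV bolus doses, concentration decays as C = C₀·e^(−kτ), so C_peak/C_trough = e^(kτ).
τ_max = ln(C_peak/C_trough) / k = ln(18.5/4.8) / 0.2100 = 1.349 / 0.2100 = 6.424 h

6.42 h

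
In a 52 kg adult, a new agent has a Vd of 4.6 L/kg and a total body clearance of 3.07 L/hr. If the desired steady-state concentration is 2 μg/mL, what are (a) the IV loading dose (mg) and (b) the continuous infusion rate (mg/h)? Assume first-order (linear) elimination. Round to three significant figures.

Vd = 4.6 L/kg × 52 kg = 239.2 L
LD = Vd · C_target = 239.2 × 2 = 478.4 mg
Maintenance infusion rate = CL × Css = 3.070 × 2 = 6.140 mg/h

(a) 478 mg; (b) 6.14 mg/h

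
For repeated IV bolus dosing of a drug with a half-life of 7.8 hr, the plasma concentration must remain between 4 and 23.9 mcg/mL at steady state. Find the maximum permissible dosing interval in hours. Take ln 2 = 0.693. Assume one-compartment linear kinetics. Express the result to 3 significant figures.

20.1 h

k = 0.693 / t½ = 0.693 / 7.8 = 0.08885 h⁻¹
Between IV bolus doses, concentration decays as C = C₀·e^(−kτ), so C_peak/C_trough = e^(kτ).
τ_max = ln(C_peak/C_trough) / k = ln(23.9/4) / 0.08885 = 1.788 / 0.08885 = 20.12 h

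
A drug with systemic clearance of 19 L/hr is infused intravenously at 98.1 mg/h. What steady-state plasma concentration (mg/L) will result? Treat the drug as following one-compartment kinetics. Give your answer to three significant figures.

Css = rate / CL = 98.1 / 19.00 = 5.163 mg/L

5.16 mg/L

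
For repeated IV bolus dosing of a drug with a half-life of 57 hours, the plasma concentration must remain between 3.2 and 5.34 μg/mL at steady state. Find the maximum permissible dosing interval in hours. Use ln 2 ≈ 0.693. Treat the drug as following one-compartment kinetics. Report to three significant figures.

k = 0.693 / t½ = 0.693 / 57 = 0.01216 h⁻¹
Between IV bolus doses, concentration decays as C = C₀·e^(−kτ), so C_peak/C_trough = e^(kτ).
τ_max = ln(C_peak/C_trough) / k = ln(5.34/3.2) / 0.01216 = 0.5121 / 0.01216 = 42.11 h

42.1 h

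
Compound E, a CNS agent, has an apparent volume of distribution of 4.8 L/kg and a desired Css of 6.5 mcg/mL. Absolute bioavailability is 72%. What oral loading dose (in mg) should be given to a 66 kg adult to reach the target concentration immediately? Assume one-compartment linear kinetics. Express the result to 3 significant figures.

2860 mg

Vd(total) = 66 kg × 4.8 L/kg = 316.8 L
LD = Vd × C / F = 316.8 × 6.500 / 0.72 = 2860 mg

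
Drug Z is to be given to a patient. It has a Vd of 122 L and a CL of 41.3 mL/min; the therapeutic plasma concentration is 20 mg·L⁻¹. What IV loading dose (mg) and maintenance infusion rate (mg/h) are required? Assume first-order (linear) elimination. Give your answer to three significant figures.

LD = Vd · C_target = 122.0 × 20 = 2440 mg
Convert clearance: 41.3 mL/min × 60 min/h ÷ 1000 mL/L = 2.478 L/h
Maintenance: replace elimination → rate = CL × Css = 2.478 × 20 = 49.56 mg/h

(a) 2440 mg; (b) 49.6 mg/h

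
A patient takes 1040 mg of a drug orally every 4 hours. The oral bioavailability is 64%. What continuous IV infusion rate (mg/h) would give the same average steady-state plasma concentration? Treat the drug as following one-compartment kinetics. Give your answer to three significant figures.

166 mg/h

Equivalent systemic input: infusion rate = F·D/τ.
Rate = 0.64 × 1040 / 4 = 166.4 mg/h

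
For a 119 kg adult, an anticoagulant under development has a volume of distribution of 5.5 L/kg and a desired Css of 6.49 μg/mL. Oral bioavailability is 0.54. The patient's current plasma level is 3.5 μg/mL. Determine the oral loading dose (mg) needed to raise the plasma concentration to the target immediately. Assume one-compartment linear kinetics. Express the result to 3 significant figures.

Vd = 5.5 L/kg × 119 kg = 654.5 L
Concentration deficit ΔC = 6.49 − 3.5 = 2.990 mg/L
LD = Vd × ΔC / F = 654.5 × 2.990 / 0.54 = 3624 mg

3620 mg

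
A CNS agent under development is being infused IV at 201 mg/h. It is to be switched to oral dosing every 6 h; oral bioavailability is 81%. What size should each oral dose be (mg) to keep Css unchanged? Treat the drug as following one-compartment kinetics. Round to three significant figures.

To maintain the same Css, the systemic dosing rate must be unchanged: F·D/τ = infusion rate.
D = rate × τ / F = 201 × 6 / 0.81 = 1489 mg

1490 mg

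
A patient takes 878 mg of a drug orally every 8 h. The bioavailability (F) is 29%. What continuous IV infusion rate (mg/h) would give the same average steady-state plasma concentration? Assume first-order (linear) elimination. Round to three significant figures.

Equivalent systemic input: infusion rate = F·D/τ.
Rate = 0.29 × 878 / 8 = 31.83 mg/h

31.8 mg/h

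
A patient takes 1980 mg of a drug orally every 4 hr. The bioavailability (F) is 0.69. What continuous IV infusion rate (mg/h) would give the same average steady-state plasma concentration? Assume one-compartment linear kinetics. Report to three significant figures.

Equivalent systemic input: infusion rate = F·D/τ.
Rate = 0.69 × 1980 / 4 = 341.6 mg/h

342 mg/h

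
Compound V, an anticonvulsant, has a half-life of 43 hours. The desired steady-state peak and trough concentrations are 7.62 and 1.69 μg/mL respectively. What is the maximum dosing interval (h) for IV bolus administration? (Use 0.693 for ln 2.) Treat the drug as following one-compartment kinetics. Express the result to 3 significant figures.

93.4 h

k = 0.693 / t½ = 0.693 / 43 = 0.01612 h⁻¹
Between IV bolus doses, concentration decays as C = C₀·e^(−kτ), so C_peak/C_trough = e^(kτ).
τ_max = ln(C_peak/C_trough) / k = ln(7.62/1.69) / 0.01612 = 1.506 / 0.01612 = 93.42 h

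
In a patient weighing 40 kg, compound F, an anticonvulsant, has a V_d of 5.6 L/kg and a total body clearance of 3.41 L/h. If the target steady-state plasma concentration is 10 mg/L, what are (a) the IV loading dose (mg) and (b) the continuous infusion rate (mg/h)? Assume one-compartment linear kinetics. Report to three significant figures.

(a) 2240 mg; (b) 34.1 mg/h

Total Vd = 5.6 × 40 = 224.0 L
Loading dose = Vd × C = 224.0 × 10 = 2240 mg
Maintenance infusion rate = CL × Css = 3.410 × 10 = 34.10 mg/h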